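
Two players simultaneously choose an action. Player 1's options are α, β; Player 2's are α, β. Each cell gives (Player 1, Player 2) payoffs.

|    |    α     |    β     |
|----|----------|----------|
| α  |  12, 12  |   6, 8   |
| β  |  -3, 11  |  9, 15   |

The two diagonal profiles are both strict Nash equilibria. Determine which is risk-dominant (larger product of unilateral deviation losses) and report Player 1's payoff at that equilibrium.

12

At both α: Player 1 loses 12 − (-3) = 15 by deviating; Player 2 loses 12 − 8 = 4. Product = 15·4 = 60.
At both β: Player 1 loses 9 − 6 = 3 by deviating; Player 2 loses 15 − 11 = 4. Product = 3·4 = 12.
60 > 12, so both α is risk-dominant. Player 1's payoff there is 12.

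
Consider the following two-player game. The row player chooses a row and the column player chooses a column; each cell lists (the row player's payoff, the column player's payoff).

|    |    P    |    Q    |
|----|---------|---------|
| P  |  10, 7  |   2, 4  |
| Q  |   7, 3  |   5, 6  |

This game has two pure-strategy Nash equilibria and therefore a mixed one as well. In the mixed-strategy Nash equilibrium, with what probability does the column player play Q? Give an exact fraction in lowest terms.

1/2

The column player's mix q on P must make the row player indifferent between P and Q.
The row player's payoff from P: 10q + 2(1−q). From Q: 7q + 5(1−q).
Set equal: 3q = 3(1−q) → q = 3/6 = 1/2.
Probability on Q is 1 − 1/2 = 1/2.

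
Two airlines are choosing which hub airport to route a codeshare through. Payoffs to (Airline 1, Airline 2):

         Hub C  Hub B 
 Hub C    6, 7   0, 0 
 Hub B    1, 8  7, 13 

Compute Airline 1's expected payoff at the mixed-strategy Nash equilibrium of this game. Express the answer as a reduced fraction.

7/2

Airline 2 mixes with probability q on Hub C, chosen so Airline 1 is indifferent: 6q + 0(1−q) = 1q + 7(1−q) gives q = 7/12.
Airline 1's expected payoff (from either row, since indifferent) is 6·7/12 + 0·5/12 = 7/2.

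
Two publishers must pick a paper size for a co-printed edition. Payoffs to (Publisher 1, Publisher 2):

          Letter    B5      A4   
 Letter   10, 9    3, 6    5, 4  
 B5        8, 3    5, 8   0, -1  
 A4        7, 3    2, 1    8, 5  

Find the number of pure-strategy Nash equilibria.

Both Letter: Publisher 1 gets 10 (best alternative 8); Publisher 2 gets 9 (best alternative 6). Neither deviates — NE.
Both B5: Publisher 1 gets 5 (best alternative 3); Publisher 2 gets 8 (best alternative 3). Neither deviates — NE.
Both A4: Publisher 1 gets 8 (best alternative 5); Publisher 2 gets 5 (best alternative 3). Neither deviates — NE.
(B5, A4) is not a NE: Publisher 1 would switch to A4 (8 > 0).
No other cell survives both best-response checks, so there are 3 pure NE.

3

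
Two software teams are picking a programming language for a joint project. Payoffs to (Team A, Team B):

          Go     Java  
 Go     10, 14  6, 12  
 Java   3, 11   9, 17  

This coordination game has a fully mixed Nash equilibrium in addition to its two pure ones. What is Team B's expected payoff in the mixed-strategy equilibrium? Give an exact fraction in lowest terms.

Team A mixes with probability p on Go, chosen so Team B is indifferent: 14p + 11(1−p) = 12p + 17(1−p) gives p = 3/4.
Team B's expected payoff is 14·3/4 + 11·1/4 = 53/4.

53/4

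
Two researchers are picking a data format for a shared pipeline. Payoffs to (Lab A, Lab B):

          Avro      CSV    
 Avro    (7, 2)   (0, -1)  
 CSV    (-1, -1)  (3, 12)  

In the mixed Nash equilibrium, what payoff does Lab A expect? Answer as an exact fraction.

21/11

Lab B mixes with probability q on Avro, chosen so Lab A is indifferent: 7q + 0(1−q) = (-1)q + 3(1−q) gives q = 3/11.
Lab A's expected payoff (from either row, since indifferent) is 7·3/11 + 0·8/11 = 21/11.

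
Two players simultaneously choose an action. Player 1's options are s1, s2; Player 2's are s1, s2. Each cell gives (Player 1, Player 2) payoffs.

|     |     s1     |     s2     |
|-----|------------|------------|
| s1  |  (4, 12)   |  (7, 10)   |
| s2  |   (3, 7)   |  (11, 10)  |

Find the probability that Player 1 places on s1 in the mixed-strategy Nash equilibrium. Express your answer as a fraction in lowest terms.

3/5

Player 1's mix p on s1 must make Player 2 indifferent between s1 and s2.
Player 2's payoff from s1: 12p + 7(1−p). From s2: 10p + 10(1−p).
Set equal: 2p = 3(1−p) → p = 3/5.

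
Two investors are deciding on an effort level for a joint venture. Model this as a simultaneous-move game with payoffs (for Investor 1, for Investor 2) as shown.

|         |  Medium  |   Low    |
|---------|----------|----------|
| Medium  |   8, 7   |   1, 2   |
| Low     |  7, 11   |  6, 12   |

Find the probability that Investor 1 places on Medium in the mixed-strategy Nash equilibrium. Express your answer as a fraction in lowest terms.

1/6

Investor 1's mix p on Medium must make Investor 2 indifferent between Medium and Low.
Investor 2's payoff from Medium: 7p + 11(1−p). From Low: 2p + 12(1−p).
Set equal: 5p = 1(1−p) → p = 1/6.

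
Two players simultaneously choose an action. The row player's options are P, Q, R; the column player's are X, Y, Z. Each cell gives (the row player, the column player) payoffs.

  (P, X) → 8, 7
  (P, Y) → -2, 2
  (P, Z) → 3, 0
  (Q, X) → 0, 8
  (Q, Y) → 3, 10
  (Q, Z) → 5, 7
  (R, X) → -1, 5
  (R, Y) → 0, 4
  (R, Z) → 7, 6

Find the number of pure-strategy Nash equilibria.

3

(P, X): the row player gets 8 (best alternative 0); the column player gets 7 (best alternative 2). Neither deviates — NE.
(Q, Y): the row player gets 3 (best alternative 0); the column player gets 10 (best alternative 8). Neither deviates — NE.
(R, Z): the row player gets 7 (best alternative 5); the column player gets 6 (best alternative 5). Neither deviates — NE.
(Q, X) is not a NE: the row player would switch to P (8 > 0).
No other cell survives both best-response checks, so there are 3 pure NE.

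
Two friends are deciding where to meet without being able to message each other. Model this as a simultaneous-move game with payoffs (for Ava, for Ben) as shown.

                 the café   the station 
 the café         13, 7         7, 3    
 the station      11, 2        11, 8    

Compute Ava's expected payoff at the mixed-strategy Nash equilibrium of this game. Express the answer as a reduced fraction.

11

Ben mixes with probability q on the café, chosen so Ava is indifferent: 13q + 7(1−q) = 11q + 11(1−q) gives q = 2/3.
Ava's expected payoff (from either row, since indifferent) is 13·2/3 + 7·1/3 = 11.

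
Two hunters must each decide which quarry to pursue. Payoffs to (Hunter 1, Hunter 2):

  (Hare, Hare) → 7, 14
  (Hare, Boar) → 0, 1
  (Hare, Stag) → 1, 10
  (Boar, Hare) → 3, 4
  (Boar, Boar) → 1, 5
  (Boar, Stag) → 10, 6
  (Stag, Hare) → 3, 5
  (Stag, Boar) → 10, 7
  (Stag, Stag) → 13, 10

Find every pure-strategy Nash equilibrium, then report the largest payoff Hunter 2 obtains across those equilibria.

14

Both Hare is a pure NE (Hunter 1: 7 ≥ 3; Hunter 2: 14 ≥ 10). Hunter 2 gets 14.
Both Stag is a pure NE (Hunter 1: 13 ≥ 10; Hunter 2: 10 ≥ 7). Hunter 2 gets 10.
Every other cell has a profitable deviation for at least one player. Highest of {14, 10} is 14.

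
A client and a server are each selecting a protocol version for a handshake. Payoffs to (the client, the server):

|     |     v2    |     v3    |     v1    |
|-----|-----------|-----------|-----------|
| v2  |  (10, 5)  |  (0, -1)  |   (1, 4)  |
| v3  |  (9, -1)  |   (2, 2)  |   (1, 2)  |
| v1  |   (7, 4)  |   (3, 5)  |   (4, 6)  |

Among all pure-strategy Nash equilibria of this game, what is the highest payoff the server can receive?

6

Both v2 is a pure NE (the client: 10 ≥ 9; the server: 5 ≥ 4). The server gets 5.
Both v1 is a pure NE (the client: 4 ≥ 1; the server: 6 ≥ 5). The server gets 6.
Every other cell has a profitable deviation for at least one player. Highest of {5, 6} is 6.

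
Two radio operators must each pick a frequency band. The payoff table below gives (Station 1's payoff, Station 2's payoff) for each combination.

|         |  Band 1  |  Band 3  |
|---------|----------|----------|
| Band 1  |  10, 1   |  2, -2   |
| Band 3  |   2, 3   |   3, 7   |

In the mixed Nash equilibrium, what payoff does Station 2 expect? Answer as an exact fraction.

Station 1 mixes with probability p on Band 1, chosen so Station 2 is indifferent: 1p + 3(1−p) = (-2)p + 7(1−p) gives p = 4/7.
Station 2's expected payoff is 1·4/7 + 3·3/7 = 13/7.

13/7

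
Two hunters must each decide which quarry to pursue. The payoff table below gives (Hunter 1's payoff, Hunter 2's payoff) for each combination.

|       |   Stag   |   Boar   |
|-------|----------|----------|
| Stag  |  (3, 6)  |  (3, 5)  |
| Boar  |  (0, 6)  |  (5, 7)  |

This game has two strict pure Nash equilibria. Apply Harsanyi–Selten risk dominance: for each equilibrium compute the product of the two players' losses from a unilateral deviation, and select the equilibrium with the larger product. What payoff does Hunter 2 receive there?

6

At both Stag: Hunter 1 loses 3 − 0 = 3 by deviating; Hunter 2 loses 6 − 5 = 1. Product = 3·1 = 3.
At both Boar: Hunter 1 loses 5 − 3 = 2 by deviating; Hunter 2 loses 7 − 6 = 1. Product = 2·1 = 2.
3 > 2, so both Stag is risk-dominant. Hunter 2's payoff there is 6.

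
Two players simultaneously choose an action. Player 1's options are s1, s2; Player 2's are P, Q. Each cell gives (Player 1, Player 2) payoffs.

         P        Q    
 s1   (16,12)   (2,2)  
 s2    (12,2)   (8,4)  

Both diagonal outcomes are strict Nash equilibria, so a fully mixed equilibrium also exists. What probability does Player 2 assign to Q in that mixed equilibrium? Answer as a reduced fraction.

Player 2's mix q on P must make Player 1 indifferent between s1 and s2.
Player 1's payoff from s1: 16q + 2(1−q). From s2: 12q + 8(1−q).
Set equal: 4q = 6(1−q) → q = 6/10 = 3/5.
Probability on Q is 1 − 3/5 = 2/5.

2/5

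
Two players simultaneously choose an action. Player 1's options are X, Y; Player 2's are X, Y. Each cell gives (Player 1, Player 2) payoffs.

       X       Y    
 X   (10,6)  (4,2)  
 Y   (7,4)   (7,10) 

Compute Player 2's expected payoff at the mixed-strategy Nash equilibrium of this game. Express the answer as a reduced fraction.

Player 1 mixes with probability p on X, chosen so Player 2 is indifferent: 6p + 4(1−p) = 2p + 10(1−p) gives p = 3/5.
Player 2's expected payoff is 6·3/5 + 4·2/5 = 26/5.

26/5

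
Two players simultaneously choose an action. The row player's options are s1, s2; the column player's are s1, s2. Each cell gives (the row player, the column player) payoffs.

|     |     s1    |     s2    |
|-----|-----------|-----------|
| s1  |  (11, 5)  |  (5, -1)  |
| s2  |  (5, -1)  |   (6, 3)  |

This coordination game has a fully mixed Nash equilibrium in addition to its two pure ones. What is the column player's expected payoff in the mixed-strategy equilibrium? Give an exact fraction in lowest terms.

7/5

The row player mixes with probability p on s1, chosen so the column player is indifferent: 5p + (-1)(1−p) = (-1)p + 3(1−p) gives p = 2/5.
The column player's expected payoff is 5·2/5 + (-1)·3/5 = 7/5.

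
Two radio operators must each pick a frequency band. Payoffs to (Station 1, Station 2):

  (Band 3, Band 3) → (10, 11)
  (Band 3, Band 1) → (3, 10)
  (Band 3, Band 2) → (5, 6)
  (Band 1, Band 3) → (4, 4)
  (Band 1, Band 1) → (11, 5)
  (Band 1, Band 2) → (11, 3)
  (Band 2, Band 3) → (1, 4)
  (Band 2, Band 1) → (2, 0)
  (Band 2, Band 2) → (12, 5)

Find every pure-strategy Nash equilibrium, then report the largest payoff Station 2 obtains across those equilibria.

Both Band 3 is a pure NE (Station 1: 10 ≥ 4; Station 2: 11 ≥ 10). Station 2 gets 11.
Both Band 1 is a pure NE (Station 1: 11 ≥ 3; Station 2: 5 ≥ 4). Station 2 gets 5.
Both Band 2 is a pure NE (Station 1: 12 ≥ 11; Station 2: 5 ≥ 4). Station 2 gets 5.
Every other cell has a profitable deviation for at least one player. Highest of {11, 5, 5} is 11.

11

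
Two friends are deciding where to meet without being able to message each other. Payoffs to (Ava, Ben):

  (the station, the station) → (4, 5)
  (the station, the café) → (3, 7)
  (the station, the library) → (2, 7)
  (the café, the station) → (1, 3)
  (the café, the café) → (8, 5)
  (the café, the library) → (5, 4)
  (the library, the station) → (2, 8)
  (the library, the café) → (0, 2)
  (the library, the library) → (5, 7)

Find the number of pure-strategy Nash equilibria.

Both the café: Ava gets 8 (best alternative 3); Ben gets 5 (best alternative 4). Neither deviates — NE.
Both the library is not a NE: Ben would switch to the station (8 > 7).
No other cell survives both best-response checks, so there is 1 pure NE.

1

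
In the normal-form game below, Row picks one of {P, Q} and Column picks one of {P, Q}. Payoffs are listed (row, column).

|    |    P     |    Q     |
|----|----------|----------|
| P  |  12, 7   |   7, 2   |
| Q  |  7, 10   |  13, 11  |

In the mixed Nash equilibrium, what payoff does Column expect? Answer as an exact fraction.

19/2

Row mixes with probability p on P, chosen so Column is indifferent: 7p + 10(1−p) = 2p + 11(1−p) gives p = 1/6.
Column's expected payoff is 7·1/6 + 10·5/6 = 19/2.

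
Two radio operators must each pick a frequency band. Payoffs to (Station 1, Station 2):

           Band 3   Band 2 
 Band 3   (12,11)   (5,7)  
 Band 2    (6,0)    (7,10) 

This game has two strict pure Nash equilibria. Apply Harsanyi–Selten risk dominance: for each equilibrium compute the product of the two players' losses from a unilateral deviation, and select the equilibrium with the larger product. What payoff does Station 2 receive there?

At both Band 3: Station 1 loses 12 − 6 = 6 by deviating; Station 2 loses 11 − 7 = 4. Product = 6·4 = 24.
At both Band 2: Station 1 loses 7 − 5 = 2 by deviating; Station 2 loses 10 − 0 = 10. Product = 2·10 = 20.
24 > 20, so both Band 3 is risk-dominant. Station 2's payoff there is 11.

11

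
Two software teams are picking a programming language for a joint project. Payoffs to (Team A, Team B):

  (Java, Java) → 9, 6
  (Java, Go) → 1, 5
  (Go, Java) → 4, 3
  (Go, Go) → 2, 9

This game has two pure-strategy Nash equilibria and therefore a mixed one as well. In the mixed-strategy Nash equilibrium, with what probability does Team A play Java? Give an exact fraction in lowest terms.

Team A's mix p on Java must make Team B indifferent between Java and Go.
Team B's payoff from Java: 6p + 3(1−p). From Go: 5p + 9(1−p).
Set equal: 1p = 6(1−p) → p = 6/7.

6/7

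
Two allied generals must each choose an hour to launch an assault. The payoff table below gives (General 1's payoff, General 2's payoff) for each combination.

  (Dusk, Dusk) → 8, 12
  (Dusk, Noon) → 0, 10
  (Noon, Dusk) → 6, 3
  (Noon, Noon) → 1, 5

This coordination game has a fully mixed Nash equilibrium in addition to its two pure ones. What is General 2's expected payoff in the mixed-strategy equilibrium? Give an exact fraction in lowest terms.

General 1 mixes with probability p on Dusk, chosen so General 2 is indifferent: 12p + 3(1−p) = 10p + 5(1−p) gives p = 1/2.
General 2's expected payoff is 12·1/2 + 3·1/2 = 15/2.

15/2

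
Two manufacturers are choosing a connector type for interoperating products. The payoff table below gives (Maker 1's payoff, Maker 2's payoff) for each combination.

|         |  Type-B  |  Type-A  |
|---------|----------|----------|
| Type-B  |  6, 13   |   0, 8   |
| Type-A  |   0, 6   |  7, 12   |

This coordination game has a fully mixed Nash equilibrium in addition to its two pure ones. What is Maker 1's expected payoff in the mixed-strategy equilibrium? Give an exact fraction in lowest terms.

42/13

Maker 2 mixes with probability q on Type-B, chosen so Maker 1 is indifferent: 6q + 0(1−q) = 0q + 7(1−q) gives q = 7/13.
Maker 1's expected payoff (from either row, since indifferent) is 6·7/13 + 0·6/13 = 42/13.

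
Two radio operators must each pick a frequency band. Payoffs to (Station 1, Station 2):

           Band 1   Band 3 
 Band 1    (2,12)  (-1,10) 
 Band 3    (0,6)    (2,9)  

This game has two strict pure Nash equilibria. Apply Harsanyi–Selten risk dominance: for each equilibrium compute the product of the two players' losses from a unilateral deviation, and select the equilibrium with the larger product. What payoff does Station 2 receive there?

9

At both Band 1: Station 1 loses 2 − 0 = 2 by deviating; Station 2 loses 12 − 10 = 2. Product = 2·2 = 4.
At both Band 3: Station 1 loses 2 − (-1) = 3 by deviating; Station 2 loses 9 − 6 = 3. Product = 3·3 = 9.
9 > 4, so both Band 3 is risk-dominant. Station 2's payoff there is 9.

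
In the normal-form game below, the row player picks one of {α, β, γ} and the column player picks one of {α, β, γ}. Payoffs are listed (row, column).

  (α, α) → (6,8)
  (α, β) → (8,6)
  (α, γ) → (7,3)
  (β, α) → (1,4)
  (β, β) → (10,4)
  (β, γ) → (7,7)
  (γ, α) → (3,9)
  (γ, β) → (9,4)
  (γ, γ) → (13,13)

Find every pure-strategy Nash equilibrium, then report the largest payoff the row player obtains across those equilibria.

Both α is a pure NE (the row player: 6 ≥ 3; the column player: 8 ≥ 6). The row player gets 6.
Both γ is a pure NE (the row player: 13 ≥ 7; the column player: 13 ≥ 9). The row player gets 13.
Every other cell has a profitable deviation for at least one player. Highest of {6, 13} is 13.

13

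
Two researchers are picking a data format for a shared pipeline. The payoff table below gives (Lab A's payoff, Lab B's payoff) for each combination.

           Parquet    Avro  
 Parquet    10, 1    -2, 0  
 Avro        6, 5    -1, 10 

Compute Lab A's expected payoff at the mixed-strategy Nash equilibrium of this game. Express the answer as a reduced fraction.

Lab B mixes with probability q on Parquet, chosen so Lab A is indifferent: 10q + (-2)(1−q) = 6q + (-1)(1−q) gives q = 1/5.
Lab A's expected payoff (from either row, since indifferent) is 10·1/5 + (-2)·4/5 = 2/5.

2/5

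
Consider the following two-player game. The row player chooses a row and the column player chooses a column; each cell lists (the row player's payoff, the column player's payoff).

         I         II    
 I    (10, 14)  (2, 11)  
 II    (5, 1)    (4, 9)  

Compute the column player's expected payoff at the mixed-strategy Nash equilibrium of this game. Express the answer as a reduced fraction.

115/11

The row player mixes with probability p on I, chosen so the column player is indifferent: 14p + 1(1−p) = 11p + 9(1−p) gives p = 8/11.
The column player's expected payoff is 14·8/11 + 1·3/11 = 115/11.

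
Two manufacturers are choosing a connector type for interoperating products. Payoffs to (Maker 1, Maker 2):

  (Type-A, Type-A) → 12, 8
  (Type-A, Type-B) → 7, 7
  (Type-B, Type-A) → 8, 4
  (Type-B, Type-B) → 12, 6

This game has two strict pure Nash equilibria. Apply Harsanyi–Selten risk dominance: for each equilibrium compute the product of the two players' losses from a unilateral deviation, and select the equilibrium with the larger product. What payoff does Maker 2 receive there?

At both Type-A: Maker 1 loses 12 − 8 = 4 by deviating; Maker 2 loses 8 − 7 = 1. Product = 4·1 = 4.
At both Type-B: Maker 1 loses 12 − 7 = 5 by deviating; Maker 2 loses 6 − 4 = 2. Product = 5·2 = 10.
10 > 4, so both Type-B is risk-dominant. Maker 2's payoff there is 6.

6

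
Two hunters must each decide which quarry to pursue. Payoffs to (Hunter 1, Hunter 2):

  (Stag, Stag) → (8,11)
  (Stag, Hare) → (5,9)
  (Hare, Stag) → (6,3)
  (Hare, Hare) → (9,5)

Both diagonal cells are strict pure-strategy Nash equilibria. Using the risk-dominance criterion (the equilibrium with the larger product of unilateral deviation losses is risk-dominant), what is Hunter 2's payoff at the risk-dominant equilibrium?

At both Stag: Hunter 1 loses 8 − 6 = 2 by deviating; Hunter 2 loses 11 − 9 = 2. Product = 2·2 = 4.
At both Hare: Hunter 1 loses 9 − 5 = 4 by deviating; Hunter 2 loses 5 − 3 = 2. Product = 4·2 = 8.
8 > 4, so both Hare is risk-dominant. Hunter 2's payoff there is 5.

5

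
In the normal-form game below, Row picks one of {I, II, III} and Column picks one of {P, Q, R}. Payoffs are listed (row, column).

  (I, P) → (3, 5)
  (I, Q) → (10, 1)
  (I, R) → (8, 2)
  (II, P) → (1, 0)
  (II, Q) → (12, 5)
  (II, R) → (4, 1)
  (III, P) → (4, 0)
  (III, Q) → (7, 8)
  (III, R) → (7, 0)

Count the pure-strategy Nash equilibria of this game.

1

(II, Q): Row gets 12 (best alternative 10); Column gets 5 (best alternative 1). Neither deviates — NE.
(I, P) is not a NE: Row would switch to III (4 > 3).
No other cell survives both best-response checks, so there is 1 pure NE.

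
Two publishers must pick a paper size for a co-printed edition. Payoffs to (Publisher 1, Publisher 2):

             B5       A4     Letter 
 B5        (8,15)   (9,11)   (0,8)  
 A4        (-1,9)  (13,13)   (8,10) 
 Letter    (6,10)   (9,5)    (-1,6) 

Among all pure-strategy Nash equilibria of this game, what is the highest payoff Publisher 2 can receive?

15

Both B5 is a pure NE (Publisher 1: 8 ≥ 6; Publisher 2: 15 ≥ 11). Publisher 2 gets 15.
Both A4 is a pure NE (Publisher 1: 13 ≥ 9; Publisher 2: 13 ≥ 10). Publisher 2 gets 13.
Every other cell has a profitable deviation for at least one player. Highest of {15, 13} is 15.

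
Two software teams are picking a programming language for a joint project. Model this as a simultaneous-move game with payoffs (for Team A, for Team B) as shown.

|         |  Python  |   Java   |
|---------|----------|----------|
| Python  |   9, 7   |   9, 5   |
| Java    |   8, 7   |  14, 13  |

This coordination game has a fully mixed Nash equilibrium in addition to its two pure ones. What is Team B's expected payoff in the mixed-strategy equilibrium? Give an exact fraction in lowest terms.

7

Team A mixes with probability p on Python, chosen so Team B is indifferent: 7p + 7(1−p) = 5p + 13(1−p) gives p = 3/4.
Team B's expected payoff is 7·3/4 + 7·1/4 = 7.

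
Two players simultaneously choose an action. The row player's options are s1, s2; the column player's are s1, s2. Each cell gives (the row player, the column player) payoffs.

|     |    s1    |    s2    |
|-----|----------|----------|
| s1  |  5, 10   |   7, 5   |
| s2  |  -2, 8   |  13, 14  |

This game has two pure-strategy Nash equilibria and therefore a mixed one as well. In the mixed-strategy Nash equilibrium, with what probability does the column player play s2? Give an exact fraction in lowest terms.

The column player's mix q on s1 must make the row player indifferent between s1 and s2.
The row player's payoff from s1: 5q + 7(1−q). From s2: (-2)q + 13(1−q).
Set equal: 7q = 6(1−q) → q = 6/13.
Probability on s2 is 1 − 6/13 = 7/13.

7/13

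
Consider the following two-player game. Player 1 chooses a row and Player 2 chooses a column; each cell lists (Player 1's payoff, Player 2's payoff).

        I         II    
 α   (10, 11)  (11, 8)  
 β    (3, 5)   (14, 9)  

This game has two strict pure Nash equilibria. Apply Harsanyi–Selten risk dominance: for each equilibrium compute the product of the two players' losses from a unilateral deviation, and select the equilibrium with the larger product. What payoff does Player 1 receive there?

10

At (α, I): Player 1 loses 10 − 3 = 7 by deviating; Player 2 loses 11 − 8 = 3. Product = 7·3 = 21.
At (β, II): Player 1 loses 14 − 11 = 3 by deviating; Player 2 loses 9 − 5 = 4. Product = 3·4 = 12.
21 > 12, so (α, I) is risk-dominant. Player 1's payoff there is 10.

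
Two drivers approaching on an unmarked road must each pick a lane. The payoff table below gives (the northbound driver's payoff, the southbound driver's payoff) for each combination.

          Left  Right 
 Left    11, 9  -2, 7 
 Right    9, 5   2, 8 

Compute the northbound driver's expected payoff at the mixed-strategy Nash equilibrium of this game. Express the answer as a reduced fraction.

The southbound driver mixes with probability q on Left, chosen so the northbound driver is indifferent: 11q + (-2)(1−q) = 9q + 2(1−q) gives q = 2/3.
The northbound driver's expected payoff (from either row, since indifferent) is 11·2/3 + (-2)·1/3 = 20/3.

20/3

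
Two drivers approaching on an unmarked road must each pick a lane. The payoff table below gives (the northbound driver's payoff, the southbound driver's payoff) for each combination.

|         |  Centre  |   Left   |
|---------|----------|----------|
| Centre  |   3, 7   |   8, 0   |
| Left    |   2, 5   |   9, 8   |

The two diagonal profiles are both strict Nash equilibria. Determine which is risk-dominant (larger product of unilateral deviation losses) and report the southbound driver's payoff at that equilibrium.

At both Centre: the northbound driver loses 3 − 2 = 1 by deviating; the southbound driver loses 7 − 0 = 7. Product = 1·7 = 7.
At both Left: the northbound driver loses 9 − 8 = 1 by deviating; the southbound driver loses 8 − 5 = 3. Product = 1·3 = 3.
7 > 3, so both Centre is risk-dominant. The southbound driver's payoff there is 7.

7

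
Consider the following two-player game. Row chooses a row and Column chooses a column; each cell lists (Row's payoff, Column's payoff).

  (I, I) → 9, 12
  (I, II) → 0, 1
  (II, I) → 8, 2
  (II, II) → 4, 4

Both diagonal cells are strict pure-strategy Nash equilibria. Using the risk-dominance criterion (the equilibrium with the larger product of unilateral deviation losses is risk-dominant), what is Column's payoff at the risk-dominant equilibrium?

12

At both I: Row loses 9 − 8 = 1 by deviating; Column loses 12 − 1 = 11. Product = 1·11 = 11.
At both II: Row loses 4 − 0 = 4 by deviating; Column loses 4 − 2 = 2. Product = 4·2 = 8.
11 > 8, so both I is risk-dominant. Column's payoff there is 12.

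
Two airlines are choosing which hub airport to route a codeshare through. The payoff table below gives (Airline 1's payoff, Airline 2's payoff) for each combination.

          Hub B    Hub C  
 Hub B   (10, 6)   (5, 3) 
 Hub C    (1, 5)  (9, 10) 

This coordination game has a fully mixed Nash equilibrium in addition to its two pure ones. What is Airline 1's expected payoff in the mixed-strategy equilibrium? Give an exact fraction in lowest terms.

Airline 2 mixes with probability q on Hub B, chosen so Airline 1 is indifferent: 10q + 5(1−q) = 1q + 9(1−q) gives q = 4/13.
Airline 1's expected payoff (from either row, since indifferent) is 10·4/13 + 5·9/13 = 85/13.

85/13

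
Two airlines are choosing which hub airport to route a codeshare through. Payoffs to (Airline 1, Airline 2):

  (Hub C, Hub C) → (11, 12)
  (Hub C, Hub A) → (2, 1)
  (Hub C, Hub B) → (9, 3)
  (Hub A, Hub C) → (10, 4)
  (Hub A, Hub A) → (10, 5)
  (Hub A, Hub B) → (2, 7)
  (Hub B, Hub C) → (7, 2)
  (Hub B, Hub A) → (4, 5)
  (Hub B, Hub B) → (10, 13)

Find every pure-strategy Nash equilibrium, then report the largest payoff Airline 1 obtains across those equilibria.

Both Hub C is a pure NE (Airline 1: 11 ≥ 10; Airline 2: 12 ≥ 3). Airline 1 gets 11.
Both Hub B is a pure NE (Airline 1: 10 ≥ 9; Airline 2: 13 ≥ 5). Airline 1 gets 10.
Every other cell has a profitable deviation for at least one player. Highest of {11, 10} is 11.

11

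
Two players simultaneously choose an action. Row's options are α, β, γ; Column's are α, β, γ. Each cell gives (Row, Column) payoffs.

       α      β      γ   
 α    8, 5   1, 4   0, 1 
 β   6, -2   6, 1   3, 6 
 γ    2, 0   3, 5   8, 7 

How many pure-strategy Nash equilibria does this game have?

2

Both α: Row gets 8 (best alternative 6); Column gets 5 (best alternative 4). Neither deviates — NE.
Both γ: Row gets 8 (best alternative 3); Column gets 7 (best alternative 5). Neither deviates — NE.
Both β is not a NE: Column would switch to γ (6 > 1).
No other cell survives both best-response checks, so there are 2 pure NE.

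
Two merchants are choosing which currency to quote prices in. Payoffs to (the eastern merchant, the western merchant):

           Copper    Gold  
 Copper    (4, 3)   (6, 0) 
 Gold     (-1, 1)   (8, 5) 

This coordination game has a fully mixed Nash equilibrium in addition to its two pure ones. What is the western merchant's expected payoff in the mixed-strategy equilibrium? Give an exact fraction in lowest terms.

The eastern merchant mixes with probability p on Copper, chosen so the western merchant is indifferent: 3p + 1(1−p) = 0p + 5(1−p) gives p = 4/7.
The western merchant's expected payoff is 3·4/7 + 1·3/7 = 15/7.

15/7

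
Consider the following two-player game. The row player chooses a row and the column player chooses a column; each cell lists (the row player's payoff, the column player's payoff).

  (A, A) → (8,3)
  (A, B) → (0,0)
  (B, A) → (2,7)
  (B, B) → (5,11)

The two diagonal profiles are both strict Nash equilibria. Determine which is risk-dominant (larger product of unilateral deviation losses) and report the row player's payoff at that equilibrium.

At both A: the row player loses 8 − 2 = 6 by deviating; the column player loses 3 − 0 = 3. Product = 6·3 = 18.
At both B: the row player loses 5 − 0 = 5 by deviating; the column player loses 11 − 7 = 4. Product = 5·4 = 20.
20 > 18, so both B is risk-dominant. The row player's payoff there is 5.

5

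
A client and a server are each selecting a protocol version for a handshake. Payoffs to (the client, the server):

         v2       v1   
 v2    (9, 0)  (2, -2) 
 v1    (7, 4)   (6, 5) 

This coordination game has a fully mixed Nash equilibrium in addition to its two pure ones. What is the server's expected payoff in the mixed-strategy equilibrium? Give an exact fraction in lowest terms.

The client mixes with probability p on v2, chosen so the server is indifferent: 0p + 4(1−p) = (-2)p + 5(1−p) gives p = 1/3.
The server's expected payoff is 0·1/3 + 4·2/3 = 8/3.

8/3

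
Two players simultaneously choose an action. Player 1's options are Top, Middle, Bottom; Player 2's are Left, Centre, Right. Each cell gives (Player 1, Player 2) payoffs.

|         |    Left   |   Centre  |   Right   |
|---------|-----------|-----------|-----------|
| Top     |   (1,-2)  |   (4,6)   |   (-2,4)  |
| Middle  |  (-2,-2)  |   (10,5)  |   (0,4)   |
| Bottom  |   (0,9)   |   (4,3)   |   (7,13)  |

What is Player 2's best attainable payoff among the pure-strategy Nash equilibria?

13

(Middle, Centre) is a pure NE (Player 1: 10 ≥ 4; Player 2: 5 ≥ 4). Player 2 gets 5.
(Bottom, Right) is a pure NE (Player 1: 7 ≥ 0; Player 2: 13 ≥ 9). Player 2 gets 13.
Every other cell has a profitable deviation for at least one player. Highest of {5, 13} is 13.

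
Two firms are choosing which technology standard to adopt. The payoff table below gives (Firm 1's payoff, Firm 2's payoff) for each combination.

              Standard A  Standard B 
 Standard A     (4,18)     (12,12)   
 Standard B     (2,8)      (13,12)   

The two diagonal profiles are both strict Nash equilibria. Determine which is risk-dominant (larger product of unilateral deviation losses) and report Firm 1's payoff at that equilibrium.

At both Standard A: Firm 1 loses 4 − 2 = 2 by deviating; Firm 2 loses 18 − 12 = 6. Product = 2·6 = 12.
At both Standard B: Firm 1 loses 13 − 12 = 1 by deviating; Firm 2 loses 12 − 8 = 4. Product = 1·4 = 4.
12 > 4, so both Standard A is risk-dominant. Firm 1's payoff there is 4.

4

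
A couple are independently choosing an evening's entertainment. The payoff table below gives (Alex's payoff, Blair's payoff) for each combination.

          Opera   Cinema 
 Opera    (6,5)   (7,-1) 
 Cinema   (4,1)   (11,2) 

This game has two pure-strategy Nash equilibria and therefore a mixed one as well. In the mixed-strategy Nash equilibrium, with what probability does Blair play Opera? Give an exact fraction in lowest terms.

2/3

Blair's mix q on Opera must make Alex indifferent between Opera and Cinema.
Alex's payoff from Opera: 6q + 7(1−q). From Cinema: 4q + 11(1−q).
Set equal: 2q = 4(1−q) → q = 4/6 = 2/3.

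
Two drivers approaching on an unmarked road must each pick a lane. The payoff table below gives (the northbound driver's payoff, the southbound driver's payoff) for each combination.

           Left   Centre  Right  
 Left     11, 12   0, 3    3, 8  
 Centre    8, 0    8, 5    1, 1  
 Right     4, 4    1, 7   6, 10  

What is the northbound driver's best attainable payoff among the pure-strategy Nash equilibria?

11

Both Left is a pure NE (the northbound driver: 11 ≥ 8; the southbound driver: 12 ≥ 8). The northbound driver gets 11.
Both Centre is a pure NE (the northbound driver: 8 ≥ 1; the southbound driver: 5 ≥ 1). The northbound driver gets 8.
Both Right is a pure NE (the northbound driver: 6 ≥ 3; the southbound driver: 10 ≥ 7). The northbound driver gets 6.
Every other cell has a profitable deviation for at least one player. Highest of {11, 8, 6} is 11.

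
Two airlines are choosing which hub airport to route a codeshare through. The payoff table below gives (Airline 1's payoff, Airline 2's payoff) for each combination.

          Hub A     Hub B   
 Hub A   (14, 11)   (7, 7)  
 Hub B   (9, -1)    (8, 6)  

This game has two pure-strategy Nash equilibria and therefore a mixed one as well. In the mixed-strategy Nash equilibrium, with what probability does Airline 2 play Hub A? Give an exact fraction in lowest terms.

Airline 2's mix q on Hub A must make Airline 1 indifferent between Hub A and Hub B.
Airline 1's payoff from Hub A: 14q + 7(1−q). From Hub B: 9q + 8(1−q).
Set equal: 5q = 1(1−q) → q = 1/6.

1/6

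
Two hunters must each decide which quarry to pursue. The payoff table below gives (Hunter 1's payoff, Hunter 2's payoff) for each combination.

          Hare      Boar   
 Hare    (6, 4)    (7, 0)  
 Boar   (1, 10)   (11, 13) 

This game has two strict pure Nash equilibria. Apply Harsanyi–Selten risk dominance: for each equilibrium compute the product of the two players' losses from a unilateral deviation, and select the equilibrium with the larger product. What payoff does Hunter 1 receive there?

6

At both Hare: Hunter 1 loses 6 − 1 = 5 by deviating; Hunter 2 loses 4 − 0 = 4. Product = 5·4 = 20.
At both Boar: Hunter 1 loses 11 − 7 = 4 by deviating; Hunter 2 loses 13 − 10 = 3. Product = 4·3 = 12.
20 > 12, so both Hare is risk-dominant. Hunter 1's payoff there is 6.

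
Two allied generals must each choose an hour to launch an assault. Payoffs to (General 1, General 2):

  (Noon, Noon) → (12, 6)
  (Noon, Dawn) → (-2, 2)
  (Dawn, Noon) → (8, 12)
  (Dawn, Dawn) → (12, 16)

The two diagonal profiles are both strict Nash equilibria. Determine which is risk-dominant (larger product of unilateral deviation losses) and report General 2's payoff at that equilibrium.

At both Noon: General 1 loses 12 − 8 = 4 by deviating; General 2 loses 6 − 2 = 4. Product = 4·4 = 16.
At both Dawn: General 1 loses 12 − (-2) = 14 by deviating; General 2 loses 16 − 12 = 4. Product = 14·4 = 56.
56 > 16, so both Dawn is risk-dominant. General 2's payoff there is 16.

16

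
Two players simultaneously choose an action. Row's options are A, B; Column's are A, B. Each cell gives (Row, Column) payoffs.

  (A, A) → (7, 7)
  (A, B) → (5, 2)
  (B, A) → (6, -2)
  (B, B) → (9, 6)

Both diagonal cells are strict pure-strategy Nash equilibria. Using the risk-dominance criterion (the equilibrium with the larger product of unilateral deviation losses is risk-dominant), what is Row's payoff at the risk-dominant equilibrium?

At both A: Row loses 7 − 6 = 1 by deviating; Column loses 7 − 2 = 5. Product = 1·5 = 5.
At both B: Row loses 9 − 5 = 4 by deviating; Column loses 6 − (-2) = 8. Product = 4·8 = 32.
32 > 5, so both B is risk-dominant. Row's payoff there is 9.

9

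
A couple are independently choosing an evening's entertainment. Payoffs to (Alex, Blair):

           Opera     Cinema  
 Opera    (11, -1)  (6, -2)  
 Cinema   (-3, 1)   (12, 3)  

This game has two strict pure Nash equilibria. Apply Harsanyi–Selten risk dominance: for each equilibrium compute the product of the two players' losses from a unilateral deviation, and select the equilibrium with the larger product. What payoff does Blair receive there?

At both Opera: Alex loses 11 − (-3) = 14 by deviating; Blair loses -1 − (-2) = 1. Product = 14·1 = 14.
At both Cinema: Alex loses 12 − 6 = 6 by deviating; Blair loses 3 − 1 = 2. Product = 6·2 = 12.
14 > 12, so both Opera is risk-dominant. Blair's payoff there is -1.

-1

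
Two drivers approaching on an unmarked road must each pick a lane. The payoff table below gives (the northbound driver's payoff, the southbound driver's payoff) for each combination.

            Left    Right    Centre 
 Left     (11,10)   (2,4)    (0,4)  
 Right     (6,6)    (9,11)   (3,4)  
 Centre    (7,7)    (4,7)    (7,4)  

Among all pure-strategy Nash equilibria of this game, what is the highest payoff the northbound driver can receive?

Both Left is a pure NE (the northbound driver: 11 ≥ 7; the southbound driver: 10 ≥ 4). The northbound driver gets 11.
Both Right is a pure NE (the northbound driver: 9 ≥ 4; the southbound driver: 11 ≥ 6). The northbound driver gets 9.
Every other cell has a profitable deviation for at least one player. Highest of {11, 9} is 11.

11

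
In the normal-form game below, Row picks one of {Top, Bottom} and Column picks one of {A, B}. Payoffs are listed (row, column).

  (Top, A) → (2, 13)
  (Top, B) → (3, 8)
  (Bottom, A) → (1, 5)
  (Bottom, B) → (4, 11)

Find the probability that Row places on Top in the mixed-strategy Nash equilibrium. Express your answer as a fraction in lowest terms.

Row's mix p on Top must make Column indifferent between A and B.
Column's payoff from A: 13p + 5(1−p). From B: 8p + 11(1−p).
Set equal: 5p = 6(1−p) → p = 6/11.

6/11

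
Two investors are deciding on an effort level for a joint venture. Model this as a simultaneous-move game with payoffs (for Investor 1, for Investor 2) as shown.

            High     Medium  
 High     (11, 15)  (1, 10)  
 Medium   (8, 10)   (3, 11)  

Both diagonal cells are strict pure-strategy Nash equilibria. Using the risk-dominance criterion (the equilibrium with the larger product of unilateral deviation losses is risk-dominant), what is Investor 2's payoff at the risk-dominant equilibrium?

At both High: Investor 1 loses 11 − 8 = 3 by deviating; Investor 2 loses 15 − 10 = 5. Product = 3·5 = 15.
At both Medium: Investor 1 loses 3 − 1 = 2 by deviating; Investor 2 loses 11 − 10 = 1. Product = 2·1 = 2.
15 > 2, so both High is risk-dominant. Investor 2's payoff there is 15.

15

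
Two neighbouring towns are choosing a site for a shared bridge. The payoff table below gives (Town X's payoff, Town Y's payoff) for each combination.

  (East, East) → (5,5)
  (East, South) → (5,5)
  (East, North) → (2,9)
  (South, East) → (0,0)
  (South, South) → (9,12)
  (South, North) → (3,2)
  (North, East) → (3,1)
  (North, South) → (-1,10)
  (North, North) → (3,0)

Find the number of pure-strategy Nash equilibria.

1

Both South: Town X gets 9 (best alternative 5); Town Y gets 12 (best alternative 2). Neither deviates — NE.
Both East is not a NE: Town Y would switch to North (9 > 5).
No other cell survives both best-response checks, so there is 1 pure NE.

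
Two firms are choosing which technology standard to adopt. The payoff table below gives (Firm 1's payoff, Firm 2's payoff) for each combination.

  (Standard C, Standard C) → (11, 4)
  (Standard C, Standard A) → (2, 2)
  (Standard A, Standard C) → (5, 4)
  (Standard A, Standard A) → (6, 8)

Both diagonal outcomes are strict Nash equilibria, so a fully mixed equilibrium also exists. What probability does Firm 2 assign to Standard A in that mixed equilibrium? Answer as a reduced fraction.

3/5

Firm 2's mix q on Standard C must make Firm 1 indifferent between Standard C and Standard A.
Firm 1's payoff from Standard C: 11q + 2(1−q). From Standard A: 5q + 6(1−q).
Set equal: 6q = 4(1−q) → q = 4/10 = 2/5.
Probability on Standard A is 1 − 2/5 = 3/5.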